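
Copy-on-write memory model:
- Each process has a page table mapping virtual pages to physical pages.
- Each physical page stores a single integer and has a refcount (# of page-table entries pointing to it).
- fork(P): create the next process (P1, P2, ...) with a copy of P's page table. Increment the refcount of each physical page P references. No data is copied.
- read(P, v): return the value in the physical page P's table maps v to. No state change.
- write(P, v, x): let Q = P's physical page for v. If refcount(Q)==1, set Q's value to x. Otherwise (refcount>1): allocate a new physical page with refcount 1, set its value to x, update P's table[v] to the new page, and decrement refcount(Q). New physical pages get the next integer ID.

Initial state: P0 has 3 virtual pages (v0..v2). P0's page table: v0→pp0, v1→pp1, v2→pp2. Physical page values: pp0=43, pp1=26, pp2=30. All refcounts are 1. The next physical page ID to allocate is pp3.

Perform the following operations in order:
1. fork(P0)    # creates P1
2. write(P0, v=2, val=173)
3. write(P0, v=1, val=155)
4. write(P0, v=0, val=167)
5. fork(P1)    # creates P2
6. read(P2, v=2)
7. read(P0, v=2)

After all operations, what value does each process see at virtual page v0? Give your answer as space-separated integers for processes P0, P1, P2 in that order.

Op 1: fork(P0) -> P1. 3 ppages; refcounts: pp0:2 pp1:2 pp2:2
Op 2: write(P0, v2, 173). refcount(pp2)=2>1 -> COPY to pp3. 4 ppages; refcounts: pp0:2 pp1:2 pp2:1 pp3:1
Op 3: write(P0, v1, 155). refcount(pp1)=2>1 -> COPY to pp4. 5 ppages; refcounts: pp0:2 pp1:1 pp2:1 pp3:1 pp4:1
Op 4: write(P0, v0, 167). refcount(pp0)=2>1 -> COPY to pp5. 6 ppages; refcounts: pp0:1 pp1:1 pp2:1 pp3:1 pp4:1 pp5:1
Op 5: fork(P1) -> P2. 6 ppages; refcounts: pp0:2 pp1:2 pp2:2 pp3:1 pp4:1 pp5:1
Op 6: read(P2, v2) -> 30. No state change.
Op 7: read(P0, v2) -> 173. No state change.
P0: v0 -> pp5 = 167
P1: v0 -> pp0 = 43
P2: v0 -> pp0 = 43

Answer: 167 43 43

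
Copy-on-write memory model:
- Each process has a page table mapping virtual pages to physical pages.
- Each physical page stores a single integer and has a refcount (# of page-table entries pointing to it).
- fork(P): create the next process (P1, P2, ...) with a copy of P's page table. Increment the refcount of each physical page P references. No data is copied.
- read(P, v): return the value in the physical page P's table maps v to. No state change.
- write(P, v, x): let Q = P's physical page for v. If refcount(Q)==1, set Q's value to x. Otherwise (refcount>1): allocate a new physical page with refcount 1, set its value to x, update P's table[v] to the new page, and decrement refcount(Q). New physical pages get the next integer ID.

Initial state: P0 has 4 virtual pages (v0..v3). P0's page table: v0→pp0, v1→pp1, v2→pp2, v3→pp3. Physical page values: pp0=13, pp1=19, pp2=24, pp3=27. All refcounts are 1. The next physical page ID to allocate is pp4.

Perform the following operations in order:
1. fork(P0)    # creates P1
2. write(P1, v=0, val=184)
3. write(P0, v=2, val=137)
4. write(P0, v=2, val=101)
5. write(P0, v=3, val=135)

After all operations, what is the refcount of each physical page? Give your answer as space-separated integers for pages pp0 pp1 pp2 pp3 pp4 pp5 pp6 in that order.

Answer: 1 2 1 1 1 1 1

Derivation:
Op 1: fork(P0) -> P1. 4 ppages; refcounts: pp0:2 pp1:2 pp2:2 pp3:2
Op 2: write(P1, v0, 184). refcount(pp0)=2>1 -> COPY to pp4. 5 ppages; refcounts: pp0:1 pp1:2 pp2:2 pp3:2 pp4:1
Op 3: write(P0, v2, 137). refcount(pp2)=2>1 -> COPY to pp5. 6 ppages; refcounts: pp0:1 pp1:2 pp2:1 pp3:2 pp4:1 pp5:1
Op 4: write(P0, v2, 101). refcount(pp5)=1 -> write in place. 6 ppages; refcounts: pp0:1 pp1:2 pp2:1 pp3:2 pp4:1 pp5:1
Op 5: write(P0, v3, 135). refcount(pp3)=2>1 -> COPY to pp6. 7 ppages; refcounts: pp0:1 pp1:2 pp2:1 pp3:1 pp4:1 pp5:1 pp6:1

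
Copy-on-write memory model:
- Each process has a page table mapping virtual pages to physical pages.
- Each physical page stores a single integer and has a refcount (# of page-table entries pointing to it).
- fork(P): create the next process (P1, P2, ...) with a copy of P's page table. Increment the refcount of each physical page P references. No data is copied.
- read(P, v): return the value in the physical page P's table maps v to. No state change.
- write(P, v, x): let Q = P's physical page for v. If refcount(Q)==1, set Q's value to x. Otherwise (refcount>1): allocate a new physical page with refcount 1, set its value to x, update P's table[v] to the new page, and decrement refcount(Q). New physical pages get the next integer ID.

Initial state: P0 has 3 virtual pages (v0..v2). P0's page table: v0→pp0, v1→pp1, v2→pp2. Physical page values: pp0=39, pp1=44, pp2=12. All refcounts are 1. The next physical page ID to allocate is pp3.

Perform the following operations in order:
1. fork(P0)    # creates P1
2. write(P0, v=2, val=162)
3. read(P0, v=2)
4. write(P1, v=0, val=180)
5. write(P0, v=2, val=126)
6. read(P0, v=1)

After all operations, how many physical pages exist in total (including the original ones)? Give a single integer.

Answer: 5

Derivation:
Op 1: fork(P0) -> P1. 3 ppages; refcounts: pp0:2 pp1:2 pp2:2
Op 2: write(P0, v2, 162). refcount(pp2)=2>1 -> COPY to pp3. 4 ppages; refcounts: pp0:2 pp1:2 pp2:1 pp3:1
Op 3: read(P0, v2) -> 162. No state change.
Op 4: write(P1, v0, 180). refcount(pp0)=2>1 -> COPY to pp4. 5 ppages; refcounts: pp0:1 pp1:2 pp2:1 pp3:1 pp4:1
Op 5: write(P0, v2, 126). refcount(pp3)=1 -> write in place. 5 ppages; refcounts: pp0:1 pp1:2 pp2:1 pp3:1 pp4:1
Op 6: read(P0, v1) -> 44. No state change.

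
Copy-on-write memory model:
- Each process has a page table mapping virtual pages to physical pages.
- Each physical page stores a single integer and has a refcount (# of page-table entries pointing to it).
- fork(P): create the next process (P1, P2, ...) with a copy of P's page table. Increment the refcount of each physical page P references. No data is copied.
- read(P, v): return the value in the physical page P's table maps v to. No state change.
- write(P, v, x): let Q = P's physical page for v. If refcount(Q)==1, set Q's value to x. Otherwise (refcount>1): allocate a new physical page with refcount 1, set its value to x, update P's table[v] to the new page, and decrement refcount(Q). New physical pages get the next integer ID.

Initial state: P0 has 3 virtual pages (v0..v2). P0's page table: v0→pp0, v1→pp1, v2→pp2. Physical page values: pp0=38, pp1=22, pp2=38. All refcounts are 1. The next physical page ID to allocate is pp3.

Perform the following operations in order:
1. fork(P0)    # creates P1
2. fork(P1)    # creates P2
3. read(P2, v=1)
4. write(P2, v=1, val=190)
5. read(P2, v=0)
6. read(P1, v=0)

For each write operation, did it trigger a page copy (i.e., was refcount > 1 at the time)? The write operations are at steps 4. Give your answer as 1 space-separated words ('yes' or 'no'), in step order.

Op 1: fork(P0) -> P1. 3 ppages; refcounts: pp0:2 pp1:2 pp2:2
Op 2: fork(P1) -> P2. 3 ppages; refcounts: pp0:3 pp1:3 pp2:3
Op 3: read(P2, v1) -> 22. No state change.
Op 4: write(P2, v1, 190). refcount(pp1)=3>1 -> COPY to pp3. 4 ppages; refcounts: pp0:3 pp1:2 pp2:3 pp3:1
Op 5: read(P2, v0) -> 38. No state change.
Op 6: read(P1, v0) -> 38. No state change.

yes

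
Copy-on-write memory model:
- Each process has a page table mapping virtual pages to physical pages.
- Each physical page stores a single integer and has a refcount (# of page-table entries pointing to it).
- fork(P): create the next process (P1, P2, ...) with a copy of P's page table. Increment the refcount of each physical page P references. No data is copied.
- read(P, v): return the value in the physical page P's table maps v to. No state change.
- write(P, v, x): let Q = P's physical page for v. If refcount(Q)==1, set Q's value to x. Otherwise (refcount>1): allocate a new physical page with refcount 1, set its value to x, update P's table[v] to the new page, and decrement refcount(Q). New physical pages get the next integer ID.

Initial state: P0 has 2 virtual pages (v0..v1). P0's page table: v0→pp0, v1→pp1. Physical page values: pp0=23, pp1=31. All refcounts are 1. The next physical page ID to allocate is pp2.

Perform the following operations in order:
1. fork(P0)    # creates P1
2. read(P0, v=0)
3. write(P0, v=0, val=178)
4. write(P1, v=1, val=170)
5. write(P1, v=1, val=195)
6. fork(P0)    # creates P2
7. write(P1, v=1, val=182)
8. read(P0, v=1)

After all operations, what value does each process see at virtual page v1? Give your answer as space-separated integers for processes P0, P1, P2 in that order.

Answer: 31 182 31

Derivation:
Op 1: fork(P0) -> P1. 2 ppages; refcounts: pp0:2 pp1:2
Op 2: read(P0, v0) -> 23. No state change.
Op 3: write(P0, v0, 178). refcount(pp0)=2>1 -> COPY to pp2. 3 ppages; refcounts: pp0:1 pp1:2 pp2:1
Op 4: write(P1, v1, 170). refcount(pp1)=2>1 -> COPY to pp3. 4 ppages; refcounts: pp0:1 pp1:1 pp2:1 pp3:1
Op 5: write(P1, v1, 195). refcount(pp3)=1 -> write in place. 4 ppages; refcounts: pp0:1 pp1:1 pp2:1 pp3:1
Op 6: fork(P0) -> P2. 4 ppages; refcounts: pp0:1 pp1:2 pp2:2 pp3:1
Op 7: write(P1, v1, 182). refcount(pp3)=1 -> write in place. 4 ppages; refcounts: pp0:1 pp1:2 pp2:2 pp3:1
Op 8: read(P0, v1) -> 31. No state change.
P0: v1 -> pp1 = 31
P1: v1 -> pp3 = 182
P2: v1 -> pp1 = 31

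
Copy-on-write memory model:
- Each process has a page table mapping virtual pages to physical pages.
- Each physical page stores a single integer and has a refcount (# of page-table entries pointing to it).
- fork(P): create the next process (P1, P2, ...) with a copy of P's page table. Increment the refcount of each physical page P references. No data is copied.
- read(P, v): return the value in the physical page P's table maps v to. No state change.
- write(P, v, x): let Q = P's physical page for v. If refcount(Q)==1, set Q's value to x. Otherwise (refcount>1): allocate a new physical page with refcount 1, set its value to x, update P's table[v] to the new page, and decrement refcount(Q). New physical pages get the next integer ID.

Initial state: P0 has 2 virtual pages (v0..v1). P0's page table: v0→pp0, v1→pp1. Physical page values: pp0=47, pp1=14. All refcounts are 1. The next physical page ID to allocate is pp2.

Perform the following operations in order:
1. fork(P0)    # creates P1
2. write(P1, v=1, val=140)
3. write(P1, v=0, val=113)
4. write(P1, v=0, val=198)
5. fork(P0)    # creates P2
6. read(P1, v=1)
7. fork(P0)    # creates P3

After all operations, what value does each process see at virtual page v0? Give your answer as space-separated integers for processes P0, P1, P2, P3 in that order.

Answer: 47 198 47 47

Derivation:
Op 1: fork(P0) -> P1. 2 ppages; refcounts: pp0:2 pp1:2
Op 2: write(P1, v1, 140). refcount(pp1)=2>1 -> COPY to pp2. 3 ppages; refcounts: pp0:2 pp1:1 pp2:1
Op 3: write(P1, v0, 113). refcount(pp0)=2>1 -> COPY to pp3. 4 ppages; refcounts: pp0:1 pp1:1 pp2:1 pp3:1
Op 4: write(P1, v0, 198). refcount(pp3)=1 -> write in place. 4 ppages; refcounts: pp0:1 pp1:1 pp2:1 pp3:1
Op 5: fork(P0) -> P2. 4 ppages; refcounts: pp0:2 pp1:2 pp2:1 pp3:1
Op 6: read(P1, v1) -> 140. No state change.
Op 7: fork(P0) -> P3. 4 ppages; refcounts: pp0:3 pp1:3 pp2:1 pp3:1
P0: v0 -> pp0 = 47
P1: v0 -> pp3 = 198
P2: v0 -> pp0 = 47
P3: v0 -> pp0 = 47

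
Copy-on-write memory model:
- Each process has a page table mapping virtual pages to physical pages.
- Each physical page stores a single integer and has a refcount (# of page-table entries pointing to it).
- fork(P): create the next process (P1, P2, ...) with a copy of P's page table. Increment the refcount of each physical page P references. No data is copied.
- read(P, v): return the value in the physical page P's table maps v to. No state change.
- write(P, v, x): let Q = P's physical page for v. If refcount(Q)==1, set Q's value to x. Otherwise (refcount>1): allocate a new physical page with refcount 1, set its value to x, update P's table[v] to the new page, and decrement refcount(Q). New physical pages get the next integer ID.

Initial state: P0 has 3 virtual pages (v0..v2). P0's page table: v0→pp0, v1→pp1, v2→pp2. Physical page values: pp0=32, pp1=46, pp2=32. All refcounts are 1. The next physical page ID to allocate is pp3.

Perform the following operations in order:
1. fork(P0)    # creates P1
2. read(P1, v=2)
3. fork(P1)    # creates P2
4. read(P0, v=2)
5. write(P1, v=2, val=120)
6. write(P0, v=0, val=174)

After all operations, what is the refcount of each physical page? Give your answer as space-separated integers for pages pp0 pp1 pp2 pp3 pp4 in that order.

Op 1: fork(P0) -> P1. 3 ppages; refcounts: pp0:2 pp1:2 pp2:2
Op 2: read(P1, v2) -> 32. No state change.
Op 3: fork(P1) -> P2. 3 ppages; refcounts: pp0:3 pp1:3 pp2:3
Op 4: read(P0, v2) -> 32. No state change.
Op 5: write(P1, v2, 120). refcount(pp2)=3>1 -> COPY to pp3. 4 ppages; refcounts: pp0:3 pp1:3 pp2:2 pp3:1
Op 6: write(P0, v0, 174). refcount(pp0)=3>1 -> COPY to pp4. 5 ppages; refcounts: pp0:2 pp1:3 pp2:2 pp3:1 pp4:1

Answer: 2 3 2 1 1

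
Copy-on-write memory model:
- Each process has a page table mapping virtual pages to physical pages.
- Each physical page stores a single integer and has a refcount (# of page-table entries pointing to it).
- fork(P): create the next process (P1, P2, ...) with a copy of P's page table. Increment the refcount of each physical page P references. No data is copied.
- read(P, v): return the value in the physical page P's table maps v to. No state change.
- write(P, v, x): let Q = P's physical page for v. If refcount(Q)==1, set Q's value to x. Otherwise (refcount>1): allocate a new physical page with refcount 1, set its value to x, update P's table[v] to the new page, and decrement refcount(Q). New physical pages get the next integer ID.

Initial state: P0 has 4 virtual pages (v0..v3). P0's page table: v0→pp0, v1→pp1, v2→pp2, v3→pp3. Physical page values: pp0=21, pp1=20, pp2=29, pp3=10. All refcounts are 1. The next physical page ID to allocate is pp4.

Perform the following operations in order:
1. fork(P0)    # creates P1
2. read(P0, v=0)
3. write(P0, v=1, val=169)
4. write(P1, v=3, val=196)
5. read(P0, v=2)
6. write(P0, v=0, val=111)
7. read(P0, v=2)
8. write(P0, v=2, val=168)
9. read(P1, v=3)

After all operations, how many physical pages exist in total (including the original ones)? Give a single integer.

Op 1: fork(P0) -> P1. 4 ppages; refcounts: pp0:2 pp1:2 pp2:2 pp3:2
Op 2: read(P0, v0) -> 21. No state change.
Op 3: write(P0, v1, 169). refcount(pp1)=2>1 -> COPY to pp4. 5 ppages; refcounts: pp0:2 pp1:1 pp2:2 pp3:2 pp4:1
Op 4: write(P1, v3, 196). refcount(pp3)=2>1 -> COPY to pp5. 6 ppages; refcounts: pp0:2 pp1:1 pp2:2 pp3:1 pp4:1 pp5:1
Op 5: read(P0, v2) -> 29. No state change.
Op 6: write(P0, v0, 111). refcount(pp0)=2>1 -> COPY to pp6. 7 ppages; refcounts: pp0:1 pp1:1 pp2:2 pp3:1 pp4:1 pp5:1 pp6:1
Op 7: read(P0, v2) -> 29. No state change.
Op 8: write(P0, v2, 168). refcount(pp2)=2>1 -> COPY to pp7. 8 ppages; refcounts: pp0:1 pp1:1 pp2:1 pp3:1 pp4:1 pp5:1 pp6:1 pp7:1
Op 9: read(P1, v3) -> 196. No state change.

Answer: 8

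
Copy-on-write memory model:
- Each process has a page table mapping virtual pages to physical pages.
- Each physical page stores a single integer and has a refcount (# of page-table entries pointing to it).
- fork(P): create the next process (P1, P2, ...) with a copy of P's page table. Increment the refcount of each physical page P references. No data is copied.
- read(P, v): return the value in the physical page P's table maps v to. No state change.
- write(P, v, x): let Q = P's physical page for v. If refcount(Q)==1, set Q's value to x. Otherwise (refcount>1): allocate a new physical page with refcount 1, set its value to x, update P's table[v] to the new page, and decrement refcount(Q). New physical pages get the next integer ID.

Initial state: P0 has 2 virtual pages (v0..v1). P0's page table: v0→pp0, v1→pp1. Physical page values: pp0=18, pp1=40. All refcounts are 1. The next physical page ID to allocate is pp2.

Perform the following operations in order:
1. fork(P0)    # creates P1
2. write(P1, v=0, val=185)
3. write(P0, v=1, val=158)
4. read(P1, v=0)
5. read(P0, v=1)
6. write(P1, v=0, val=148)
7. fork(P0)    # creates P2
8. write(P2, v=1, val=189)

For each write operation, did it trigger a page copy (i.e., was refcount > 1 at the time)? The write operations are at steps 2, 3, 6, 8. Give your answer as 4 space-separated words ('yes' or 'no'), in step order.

Op 1: fork(P0) -> P1. 2 ppages; refcounts: pp0:2 pp1:2
Op 2: write(P1, v0, 185). refcount(pp0)=2>1 -> COPY to pp2. 3 ppages; refcounts: pp0:1 pp1:2 pp2:1
Op 3: write(P0, v1, 158). refcount(pp1)=2>1 -> COPY to pp3. 4 ppages; refcounts: pp0:1 pp1:1 pp2:1 pp3:1
Op 4: read(P1, v0) -> 185. No state change.
Op 5: read(P0, v1) -> 158. No state change.
Op 6: write(P1, v0, 148). refcount(pp2)=1 -> write in place. 4 ppages; refcounts: pp0:1 pp1:1 pp2:1 pp3:1
Op 7: fork(P0) -> P2. 4 ppages; refcounts: pp0:2 pp1:1 pp2:1 pp3:2
Op 8: write(P2, v1, 189). refcount(pp3)=2>1 -> COPY to pp4. 5 ppages; refcounts: pp0:2 pp1:1 pp2:1 pp3:1 pp4:1

yes yes no yes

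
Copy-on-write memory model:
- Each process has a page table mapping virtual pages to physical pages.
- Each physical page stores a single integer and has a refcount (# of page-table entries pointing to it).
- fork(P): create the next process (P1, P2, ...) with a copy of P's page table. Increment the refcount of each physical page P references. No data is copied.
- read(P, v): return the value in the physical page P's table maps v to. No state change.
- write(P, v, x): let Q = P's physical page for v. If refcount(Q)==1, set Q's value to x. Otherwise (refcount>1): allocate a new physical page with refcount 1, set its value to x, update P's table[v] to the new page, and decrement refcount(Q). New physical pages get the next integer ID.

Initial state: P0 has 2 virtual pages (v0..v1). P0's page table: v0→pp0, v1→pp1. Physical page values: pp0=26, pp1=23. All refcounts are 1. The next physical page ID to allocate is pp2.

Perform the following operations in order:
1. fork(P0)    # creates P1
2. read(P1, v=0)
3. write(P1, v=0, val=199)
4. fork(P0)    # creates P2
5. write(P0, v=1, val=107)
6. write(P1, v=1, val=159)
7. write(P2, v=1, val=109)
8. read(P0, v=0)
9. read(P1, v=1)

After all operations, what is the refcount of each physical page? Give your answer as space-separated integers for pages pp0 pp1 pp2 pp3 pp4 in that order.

Answer: 2 1 1 1 1

Derivation:
Op 1: fork(P0) -> P1. 2 ppages; refcounts: pp0:2 pp1:2
Op 2: read(P1, v0) -> 26. No state change.
Op 3: write(P1, v0, 199). refcount(pp0)=2>1 -> COPY to pp2. 3 ppages; refcounts: pp0:1 pp1:2 pp2:1
Op 4: fork(P0) -> P2. 3 ppages; refcounts: pp0:2 pp1:3 pp2:1
Op 5: write(P0, v1, 107). refcount(pp1)=3>1 -> COPY to pp3. 4 ppages; refcounts: pp0:2 pp1:2 pp2:1 pp3:1
Op 6: write(P1, v1, 159). refcount(pp1)=2>1 -> COPY to pp4. 5 ppages; refcounts: pp0:2 pp1:1 pp2:1 pp3:1 pp4:1
Op 7: write(P2, v1, 109). refcount(pp1)=1 -> write in place. 5 ppages; refcounts: pp0:2 pp1:1 pp2:1 pp3:1 pp4:1
Op 8: read(P0, v0) -> 26. No state change.
Op 9: read(P1, v1) -> 159. No state change.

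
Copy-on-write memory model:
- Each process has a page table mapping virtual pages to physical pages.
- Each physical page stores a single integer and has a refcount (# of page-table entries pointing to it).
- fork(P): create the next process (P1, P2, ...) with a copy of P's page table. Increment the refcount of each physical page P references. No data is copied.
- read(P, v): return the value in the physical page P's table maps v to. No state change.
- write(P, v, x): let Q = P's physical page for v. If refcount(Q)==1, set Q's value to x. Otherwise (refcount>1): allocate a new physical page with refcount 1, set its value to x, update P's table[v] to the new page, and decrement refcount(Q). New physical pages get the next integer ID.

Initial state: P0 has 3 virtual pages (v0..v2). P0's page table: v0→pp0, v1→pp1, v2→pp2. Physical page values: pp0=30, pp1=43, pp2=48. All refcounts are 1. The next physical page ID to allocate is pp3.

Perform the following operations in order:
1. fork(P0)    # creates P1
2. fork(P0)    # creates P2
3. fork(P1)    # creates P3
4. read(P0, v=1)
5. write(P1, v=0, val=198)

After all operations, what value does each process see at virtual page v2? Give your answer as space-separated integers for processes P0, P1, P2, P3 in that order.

Answer: 48 48 48 48

Derivation:
Op 1: fork(P0) -> P1. 3 ppages; refcounts: pp0:2 pp1:2 pp2:2
Op 2: fork(P0) -> P2. 3 ppages; refcounts: pp0:3 pp1:3 pp2:3
Op 3: fork(P1) -> P3. 3 ppages; refcounts: pp0:4 pp1:4 pp2:4
Op 4: read(P0, v1) -> 43. No state change.
Op 5: write(P1, v0, 198). refcount(pp0)=4>1 -> COPY to pp3. 4 ppages; refcounts: pp0:3 pp1:4 pp2:4 pp3:1
P0: v2 -> pp2 = 48
P1: v2 -> pp2 = 48
P2: v2 -> pp2 = 48
P3: v2 -> pp2 = 48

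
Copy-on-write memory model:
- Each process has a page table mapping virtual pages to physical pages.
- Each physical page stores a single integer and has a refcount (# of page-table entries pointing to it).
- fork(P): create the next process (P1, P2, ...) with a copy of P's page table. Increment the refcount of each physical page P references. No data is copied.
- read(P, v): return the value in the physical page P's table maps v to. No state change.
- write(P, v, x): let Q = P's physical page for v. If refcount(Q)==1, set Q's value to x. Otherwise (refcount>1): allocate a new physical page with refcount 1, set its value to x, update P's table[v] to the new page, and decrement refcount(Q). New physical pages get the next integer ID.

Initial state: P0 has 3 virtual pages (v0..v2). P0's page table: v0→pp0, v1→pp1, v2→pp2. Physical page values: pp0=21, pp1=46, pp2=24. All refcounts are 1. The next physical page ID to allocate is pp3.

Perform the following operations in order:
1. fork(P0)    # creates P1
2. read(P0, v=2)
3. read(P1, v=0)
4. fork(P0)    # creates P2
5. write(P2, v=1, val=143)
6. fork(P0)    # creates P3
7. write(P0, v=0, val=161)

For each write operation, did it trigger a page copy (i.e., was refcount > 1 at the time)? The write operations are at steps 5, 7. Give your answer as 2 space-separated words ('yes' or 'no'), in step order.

Op 1: fork(P0) -> P1. 3 ppages; refcounts: pp0:2 pp1:2 pp2:2
Op 2: read(P0, v2) -> 24. No state change.
Op 3: read(P1, v0) -> 21. No state change.
Op 4: fork(P0) -> P2. 3 ppages; refcounts: pp0:3 pp1:3 pp2:3
Op 5: write(P2, v1, 143). refcount(pp1)=3>1 -> COPY to pp3. 4 ppages; refcounts: pp0:3 pp1:2 pp2:3 pp3:1
Op 6: fork(P0) -> P3. 4 ppages; refcounts: pp0:4 pp1:3 pp2:4 pp3:1
Op 7: write(P0, v0, 161). refcount(pp0)=4>1 -> COPY to pp4. 5 ppages; refcounts: pp0:3 pp1:3 pp2:4 pp3:1 pp4:1

yes yes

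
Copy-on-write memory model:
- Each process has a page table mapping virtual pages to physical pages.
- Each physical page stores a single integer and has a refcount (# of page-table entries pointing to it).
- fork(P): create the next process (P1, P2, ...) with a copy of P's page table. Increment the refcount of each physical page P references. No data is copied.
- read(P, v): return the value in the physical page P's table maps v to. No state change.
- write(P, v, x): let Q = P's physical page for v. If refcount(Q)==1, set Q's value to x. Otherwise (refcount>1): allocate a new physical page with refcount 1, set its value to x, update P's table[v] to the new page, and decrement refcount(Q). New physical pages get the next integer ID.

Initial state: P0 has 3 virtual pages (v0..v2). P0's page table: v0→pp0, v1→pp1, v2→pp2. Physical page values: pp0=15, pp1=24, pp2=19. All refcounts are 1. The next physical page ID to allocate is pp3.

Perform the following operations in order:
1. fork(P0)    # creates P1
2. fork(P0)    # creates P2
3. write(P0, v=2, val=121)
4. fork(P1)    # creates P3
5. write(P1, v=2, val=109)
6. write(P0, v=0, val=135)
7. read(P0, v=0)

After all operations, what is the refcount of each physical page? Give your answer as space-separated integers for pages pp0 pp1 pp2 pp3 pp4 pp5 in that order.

Answer: 3 4 2 1 1 1

Derivation:
Op 1: fork(P0) -> P1. 3 ppages; refcounts: pp0:2 pp1:2 pp2:2
Op 2: fork(P0) -> P2. 3 ppages; refcounts: pp0:3 pp1:3 pp2:3
Op 3: write(P0, v2, 121). refcount(pp2)=3>1 -> COPY to pp3. 4 ppages; refcounts: pp0:3 pp1:3 pp2:2 pp3:1
Op 4: fork(P1) -> P3. 4 ppages; refcounts: pp0:4 pp1:4 pp2:3 pp3:1
Op 5: write(P1, v2, 109). refcount(pp2)=3>1 -> COPY to pp4. 5 ppages; refcounts: pp0:4 pp1:4 pp2:2 pp3:1 pp4:1
Op 6: write(P0, v0, 135). refcount(pp0)=4>1 -> COPY to pp5. 6 ppages; refcounts: pp0:3 pp1:4 pp2:2 pp3:1 pp4:1 pp5:1
Op 7: read(P0, v0) -> 135. No state change.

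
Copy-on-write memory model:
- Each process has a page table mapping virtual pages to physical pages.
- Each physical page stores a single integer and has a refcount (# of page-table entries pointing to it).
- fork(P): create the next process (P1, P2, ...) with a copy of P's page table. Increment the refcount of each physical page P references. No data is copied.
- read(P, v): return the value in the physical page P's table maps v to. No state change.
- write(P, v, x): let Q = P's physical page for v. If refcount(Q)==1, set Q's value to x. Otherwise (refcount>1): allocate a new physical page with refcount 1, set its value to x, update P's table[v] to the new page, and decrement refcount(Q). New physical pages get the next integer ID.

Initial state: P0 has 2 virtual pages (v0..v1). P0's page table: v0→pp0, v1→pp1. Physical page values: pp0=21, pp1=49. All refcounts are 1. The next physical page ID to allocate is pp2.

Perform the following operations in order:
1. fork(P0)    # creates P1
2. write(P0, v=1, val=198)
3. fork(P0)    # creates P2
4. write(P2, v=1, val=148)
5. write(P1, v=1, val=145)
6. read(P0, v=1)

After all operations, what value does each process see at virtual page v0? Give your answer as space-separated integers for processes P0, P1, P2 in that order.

Op 1: fork(P0) -> P1. 2 ppages; refcounts: pp0:2 pp1:2
Op 2: write(P0, v1, 198). refcount(pp1)=2>1 -> COPY to pp2. 3 ppages; refcounts: pp0:2 pp1:1 pp2:1
Op 3: fork(P0) -> P2. 3 ppages; refcounts: pp0:3 pp1:1 pp2:2
Op 4: write(P2, v1, 148). refcount(pp2)=2>1 -> COPY to pp3. 4 ppages; refcounts: pp0:3 pp1:1 pp2:1 pp3:1
Op 5: write(P1, v1, 145). refcount(pp1)=1 -> write in place. 4 ppages; refcounts: pp0:3 pp1:1 pp2:1 pp3:1
Op 6: read(P0, v1) -> 198. No state change.
P0: v0 -> pp0 = 21
P1: v0 -> pp0 = 21
P2: v0 -> pp0 = 21

Answer: 21 21 21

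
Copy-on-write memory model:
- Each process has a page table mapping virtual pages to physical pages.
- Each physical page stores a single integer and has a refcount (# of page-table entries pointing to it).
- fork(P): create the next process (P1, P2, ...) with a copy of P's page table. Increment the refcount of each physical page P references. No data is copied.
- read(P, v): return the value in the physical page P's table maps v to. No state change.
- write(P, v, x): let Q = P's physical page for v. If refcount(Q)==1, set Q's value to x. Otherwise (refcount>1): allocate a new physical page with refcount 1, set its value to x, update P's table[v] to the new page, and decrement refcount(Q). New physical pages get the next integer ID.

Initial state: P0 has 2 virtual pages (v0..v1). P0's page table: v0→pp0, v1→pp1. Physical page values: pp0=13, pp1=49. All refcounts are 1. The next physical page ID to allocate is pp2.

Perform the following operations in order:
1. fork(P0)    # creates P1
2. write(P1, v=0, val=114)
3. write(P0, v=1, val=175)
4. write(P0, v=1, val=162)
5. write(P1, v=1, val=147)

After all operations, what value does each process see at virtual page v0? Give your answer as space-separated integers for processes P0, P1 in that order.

Answer: 13 114

Derivation:
Op 1: fork(P0) -> P1. 2 ppages; refcounts: pp0:2 pp1:2
Op 2: write(P1, v0, 114). refcount(pp0)=2>1 -> COPY to pp2. 3 ppages; refcounts: pp0:1 pp1:2 pp2:1
Op 3: write(P0, v1, 175). refcount(pp1)=2>1 -> COPY to pp3. 4 ppages; refcounts: pp0:1 pp1:1 pp2:1 pp3:1
Op 4: write(P0, v1, 162). refcount(pp3)=1 -> write in place. 4 ppages; refcounts: pp0:1 pp1:1 pp2:1 pp3:1
Op 5: write(P1, v1, 147). refcount(pp1)=1 -> write in place. 4 ppages; refcounts: pp0:1 pp1:1 pp2:1 pp3:1
P0: v0 -> pp0 = 13
P1: v0 -> pp2 = 114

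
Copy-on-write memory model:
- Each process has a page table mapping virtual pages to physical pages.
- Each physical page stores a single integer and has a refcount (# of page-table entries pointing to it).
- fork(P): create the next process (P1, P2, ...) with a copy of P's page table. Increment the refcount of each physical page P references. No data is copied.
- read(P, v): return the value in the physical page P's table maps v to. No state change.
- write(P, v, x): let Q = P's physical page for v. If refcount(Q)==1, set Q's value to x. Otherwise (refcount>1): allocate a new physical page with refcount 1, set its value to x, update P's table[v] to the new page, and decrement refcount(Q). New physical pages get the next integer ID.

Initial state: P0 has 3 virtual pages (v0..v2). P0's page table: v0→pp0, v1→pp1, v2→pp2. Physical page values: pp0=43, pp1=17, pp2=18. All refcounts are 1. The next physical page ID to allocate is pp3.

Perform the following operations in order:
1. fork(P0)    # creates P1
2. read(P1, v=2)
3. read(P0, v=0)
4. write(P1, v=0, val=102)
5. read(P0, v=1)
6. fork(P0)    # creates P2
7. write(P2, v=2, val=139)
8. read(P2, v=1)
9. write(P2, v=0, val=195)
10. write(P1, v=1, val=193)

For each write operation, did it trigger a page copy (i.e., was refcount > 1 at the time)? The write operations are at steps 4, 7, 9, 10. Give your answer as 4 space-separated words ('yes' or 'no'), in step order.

Op 1: fork(P0) -> P1. 3 ppages; refcounts: pp0:2 pp1:2 pp2:2
Op 2: read(P1, v2) -> 18. No state change.
Op 3: read(P0, v0) -> 43. No state change.
Op 4: write(P1, v0, 102). refcount(pp0)=2>1 -> COPY to pp3. 4 ppages; refcounts: pp0:1 pp1:2 pp2:2 pp3:1
Op 5: read(P0, v1) -> 17. No state change.
Op 6: fork(P0) -> P2. 4 ppages; refcounts: pp0:2 pp1:3 pp2:3 pp3:1
Op 7: write(P2, v2, 139). refcount(pp2)=3>1 -> COPY to pp4. 5 ppages; refcounts: pp0:2 pp1:3 pp2:2 pp3:1 pp4:1
Op 8: read(P2, v1) -> 17. No state change.
Op 9: write(P2, v0, 195). refcount(pp0)=2>1 -> COPY to pp5. 6 ppages; refcounts: pp0:1 pp1:3 pp2:2 pp3:1 pp4:1 pp5:1
Op 10: write(P1, v1, 193). refcount(pp1)=3>1 -> COPY to pp6. 7 ppages; refcounts: pp0:1 pp1:2 pp2:2 pp3:1 pp4:1 pp5:1 pp6:1

yes yes yes yes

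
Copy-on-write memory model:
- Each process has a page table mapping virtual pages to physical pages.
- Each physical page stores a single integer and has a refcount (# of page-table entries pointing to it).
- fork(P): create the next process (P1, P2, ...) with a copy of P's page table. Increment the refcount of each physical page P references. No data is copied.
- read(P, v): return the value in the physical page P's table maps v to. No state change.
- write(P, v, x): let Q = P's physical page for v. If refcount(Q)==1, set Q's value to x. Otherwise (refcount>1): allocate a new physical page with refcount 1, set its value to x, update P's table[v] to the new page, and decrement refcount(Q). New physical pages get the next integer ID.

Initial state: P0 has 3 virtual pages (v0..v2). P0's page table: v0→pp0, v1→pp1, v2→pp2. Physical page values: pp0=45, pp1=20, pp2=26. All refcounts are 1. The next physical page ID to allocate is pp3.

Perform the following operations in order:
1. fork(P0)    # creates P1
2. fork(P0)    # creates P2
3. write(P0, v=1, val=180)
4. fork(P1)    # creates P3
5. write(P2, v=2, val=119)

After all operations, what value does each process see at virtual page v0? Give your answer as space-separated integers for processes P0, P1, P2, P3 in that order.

Op 1: fork(P0) -> P1. 3 ppages; refcounts: pp0:2 pp1:2 pp2:2
Op 2: fork(P0) -> P2. 3 ppages; refcounts: pp0:3 pp1:3 pp2:3
Op 3: write(P0, v1, 180). refcount(pp1)=3>1 -> COPY to pp3. 4 ppages; refcounts: pp0:3 pp1:2 pp2:3 pp3:1
Op 4: fork(P1) -> P3. 4 ppages; refcounts: pp0:4 pp1:3 pp2:4 pp3:1
Op 5: write(P2, v2, 119). refcount(pp2)=4>1 -> COPY to pp4. 5 ppages; refcounts: pp0:4 pp1:3 pp2:3 pp3:1 pp4:1
P0: v0 -> pp0 = 45
P1: v0 -> pp0 = 45
P2: v0 -> pp0 = 45
P3: v0 -> pp0 = 45

Answer: 45 45 45 45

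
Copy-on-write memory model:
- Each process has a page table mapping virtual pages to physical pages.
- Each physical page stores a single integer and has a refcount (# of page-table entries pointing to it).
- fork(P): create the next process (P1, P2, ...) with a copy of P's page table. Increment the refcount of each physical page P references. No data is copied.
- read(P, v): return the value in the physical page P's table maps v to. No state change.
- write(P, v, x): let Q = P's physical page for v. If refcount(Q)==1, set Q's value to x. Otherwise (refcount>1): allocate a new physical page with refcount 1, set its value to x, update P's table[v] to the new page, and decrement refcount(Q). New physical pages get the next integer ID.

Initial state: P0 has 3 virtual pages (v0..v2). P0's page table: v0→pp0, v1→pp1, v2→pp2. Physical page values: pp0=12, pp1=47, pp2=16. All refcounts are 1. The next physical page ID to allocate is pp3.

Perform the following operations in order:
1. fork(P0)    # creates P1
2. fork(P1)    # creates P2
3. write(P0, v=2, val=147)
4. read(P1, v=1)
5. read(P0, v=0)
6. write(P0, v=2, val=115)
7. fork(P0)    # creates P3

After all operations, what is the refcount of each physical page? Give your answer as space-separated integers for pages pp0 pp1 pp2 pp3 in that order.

Answer: 4 4 2 2

Derivation:
Op 1: fork(P0) -> P1. 3 ppages; refcounts: pp0:2 pp1:2 pp2:2
Op 2: fork(P1) -> P2. 3 ppages; refcounts: pp0:3 pp1:3 pp2:3
Op 3: write(P0, v2, 147). refcount(pp2)=3>1 -> COPY to pp3. 4 ppages; refcounts: pp0:3 pp1:3 pp2:2 pp3:1
Op 4: read(P1, v1) -> 47. No state change.
Op 5: read(P0, v0) -> 12. No state change.
Op 6: write(P0, v2, 115). refcount(pp3)=1 -> write in place. 4 ppages; refcounts: pp0:3 pp1:3 pp2:2 pp3:1
Op 7: fork(P0) -> P3. 4 ppages; refcounts: pp0:4 pp1:4 pp2:2 pp3:2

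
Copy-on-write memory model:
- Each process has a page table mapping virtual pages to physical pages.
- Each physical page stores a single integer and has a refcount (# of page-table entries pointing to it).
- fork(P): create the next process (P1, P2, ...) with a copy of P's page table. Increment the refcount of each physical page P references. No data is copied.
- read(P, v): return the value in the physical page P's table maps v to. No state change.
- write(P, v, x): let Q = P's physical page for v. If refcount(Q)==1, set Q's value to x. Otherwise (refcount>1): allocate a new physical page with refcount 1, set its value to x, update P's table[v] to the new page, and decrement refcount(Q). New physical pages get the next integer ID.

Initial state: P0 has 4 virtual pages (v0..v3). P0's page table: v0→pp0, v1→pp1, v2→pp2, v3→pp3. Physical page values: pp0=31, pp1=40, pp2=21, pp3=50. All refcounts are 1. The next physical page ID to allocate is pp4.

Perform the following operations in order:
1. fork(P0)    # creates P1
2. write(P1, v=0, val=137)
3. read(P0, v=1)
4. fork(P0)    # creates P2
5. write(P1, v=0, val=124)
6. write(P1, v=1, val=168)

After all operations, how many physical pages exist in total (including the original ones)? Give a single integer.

Answer: 6

Derivation:
Op 1: fork(P0) -> P1. 4 ppages; refcounts: pp0:2 pp1:2 pp2:2 pp3:2
Op 2: write(P1, v0, 137). refcount(pp0)=2>1 -> COPY to pp4. 5 ppages; refcounts: pp0:1 pp1:2 pp2:2 pp3:2 pp4:1
Op 3: read(P0, v1) -> 40. No state change.
Op 4: fork(P0) -> P2. 5 ppages; refcounts: pp0:2 pp1:3 pp2:3 pp3:3 pp4:1
Op 5: write(P1, v0, 124). refcount(pp4)=1 -> write in place. 5 ppages; refcounts: pp0:2 pp1:3 pp2:3 pp3:3 pp4:1
Op 6: write(P1, v1, 168). refcount(pp1)=3>1 -> COPY to pp5. 6 ppages; refcounts: pp0:2 pp1:2 pp2:3 pp3:3 pp4:1 pp5:1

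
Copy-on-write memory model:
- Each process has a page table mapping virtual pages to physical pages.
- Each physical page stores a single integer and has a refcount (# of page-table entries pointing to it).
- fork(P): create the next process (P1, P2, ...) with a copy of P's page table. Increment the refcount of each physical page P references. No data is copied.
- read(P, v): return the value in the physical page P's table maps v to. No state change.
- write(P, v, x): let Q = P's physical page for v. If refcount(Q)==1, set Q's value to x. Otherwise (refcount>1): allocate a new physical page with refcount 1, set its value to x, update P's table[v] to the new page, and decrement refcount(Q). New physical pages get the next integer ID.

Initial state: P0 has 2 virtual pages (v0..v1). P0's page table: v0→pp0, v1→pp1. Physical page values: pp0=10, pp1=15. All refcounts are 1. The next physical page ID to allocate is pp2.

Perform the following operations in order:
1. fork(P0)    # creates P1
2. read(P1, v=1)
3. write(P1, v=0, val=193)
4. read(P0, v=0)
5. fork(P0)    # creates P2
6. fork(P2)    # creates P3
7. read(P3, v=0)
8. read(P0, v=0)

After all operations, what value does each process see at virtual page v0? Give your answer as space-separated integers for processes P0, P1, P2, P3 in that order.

Op 1: fork(P0) -> P1. 2 ppages; refcounts: pp0:2 pp1:2
Op 2: read(P1, v1) -> 15. No state change.
Op 3: write(P1, v0, 193). refcount(pp0)=2>1 -> COPY to pp2. 3 ppages; refcounts: pp0:1 pp1:2 pp2:1
Op 4: read(P0, v0) -> 10. No state change.
Op 5: fork(P0) -> P2. 3 ppages; refcounts: pp0:2 pp1:3 pp2:1
Op 6: fork(P2) -> P3. 3 ppages; refcounts: pp0:3 pp1:4 pp2:1
Op 7: read(P3, v0) -> 10. No state change.
Op 8: read(P0, v0) -> 10. No state change.
P0: v0 -> pp0 = 10
P1: v0 -> pp2 = 193
P2: v0 -> pp0 = 10
P3: v0 -> pp0 = 10

Answer: 10 193 10 10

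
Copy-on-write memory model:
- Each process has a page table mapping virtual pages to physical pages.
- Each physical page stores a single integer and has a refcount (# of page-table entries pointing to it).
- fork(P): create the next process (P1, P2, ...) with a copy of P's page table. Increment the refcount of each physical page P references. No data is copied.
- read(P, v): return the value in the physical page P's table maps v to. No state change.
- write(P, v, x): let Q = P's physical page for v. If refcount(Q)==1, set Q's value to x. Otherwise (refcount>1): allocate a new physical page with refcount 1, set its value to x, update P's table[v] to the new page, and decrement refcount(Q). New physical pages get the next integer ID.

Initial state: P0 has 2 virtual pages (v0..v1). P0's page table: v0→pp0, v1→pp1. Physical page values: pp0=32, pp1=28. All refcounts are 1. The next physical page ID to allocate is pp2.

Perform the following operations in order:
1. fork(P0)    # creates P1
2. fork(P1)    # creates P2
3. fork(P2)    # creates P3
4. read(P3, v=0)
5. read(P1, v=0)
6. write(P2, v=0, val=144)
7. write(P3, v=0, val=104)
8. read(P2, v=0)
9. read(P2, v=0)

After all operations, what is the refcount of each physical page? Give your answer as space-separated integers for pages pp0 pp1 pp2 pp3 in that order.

Answer: 2 4 1 1

Derivation:
Op 1: fork(P0) -> P1. 2 ppages; refcounts: pp0:2 pp1:2
Op 2: fork(P1) -> P2. 2 ppages; refcounts: pp0:3 pp1:3
Op 3: fork(P2) -> P3. 2 ppages; refcounts: pp0:4 pp1:4
Op 4: read(P3, v0) -> 32. No state change.
Op 5: read(P1, v0) -> 32. No state change.
Op 6: write(P2, v0, 144). refcount(pp0)=4>1 -> COPY to pp2. 3 ppages; refcounts: pp0:3 pp1:4 pp2:1
Op 7: write(P3, v0, 104). refcount(pp0)=3>1 -> COPY to pp3. 4 ppages; refcounts: pp0:2 pp1:4 pp2:1 pp3:1
Op 8: read(P2, v0) -> 144. No state change.
Op 9: read(P2, v0) -> 144. No state change.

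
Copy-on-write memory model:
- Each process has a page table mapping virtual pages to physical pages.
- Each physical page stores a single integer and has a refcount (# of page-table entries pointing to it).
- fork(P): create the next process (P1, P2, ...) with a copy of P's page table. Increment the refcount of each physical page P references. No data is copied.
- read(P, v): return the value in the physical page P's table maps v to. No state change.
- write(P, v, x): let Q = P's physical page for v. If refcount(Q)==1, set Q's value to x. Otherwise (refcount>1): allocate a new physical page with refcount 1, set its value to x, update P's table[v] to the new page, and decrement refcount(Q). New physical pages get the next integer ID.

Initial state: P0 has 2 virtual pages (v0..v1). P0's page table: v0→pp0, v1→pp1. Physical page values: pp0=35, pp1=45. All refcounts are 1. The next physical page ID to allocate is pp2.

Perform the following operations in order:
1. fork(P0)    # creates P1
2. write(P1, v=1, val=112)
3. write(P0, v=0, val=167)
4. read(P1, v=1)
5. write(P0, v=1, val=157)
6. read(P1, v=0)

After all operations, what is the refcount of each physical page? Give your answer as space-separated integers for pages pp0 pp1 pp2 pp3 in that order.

Answer: 1 1 1 1

Derivation:
Op 1: fork(P0) -> P1. 2 ppages; refcounts: pp0:2 pp1:2
Op 2: write(P1, v1, 112). refcount(pp1)=2>1 -> COPY to pp2. 3 ppages; refcounts: pp0:2 pp1:1 pp2:1
Op 3: write(P0, v0, 167). refcount(pp0)=2>1 -> COPY to pp3. 4 ppages; refcounts: pp0:1 pp1:1 pp2:1 pp3:1
Op 4: read(P1, v1) -> 112. No state change.
Op 5: write(P0, v1, 157). refcount(pp1)=1 -> write in place. 4 ppages; refcounts: pp0:1 pp1:1 pp2:1 pp3:1
Op 6: read(P1, v0) -> 35. No state change.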